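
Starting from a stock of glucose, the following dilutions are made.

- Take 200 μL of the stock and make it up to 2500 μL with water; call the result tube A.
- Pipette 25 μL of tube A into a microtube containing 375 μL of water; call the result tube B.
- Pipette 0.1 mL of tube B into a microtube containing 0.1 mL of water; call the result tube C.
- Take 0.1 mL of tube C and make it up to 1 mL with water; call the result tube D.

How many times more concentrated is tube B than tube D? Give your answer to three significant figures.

20.0

Step 1: 200 μL brought to 2500 μL → factor 2500/200 = 12.5
Step 2: 25 μL + 375 μL = 400 μL total → factor 400/25 = 16
Step 3: 0.1 mL + 0.1 mL = 0.2 mL total → factor 0.2/0.1 = 2
Step 4: 0.1 mL brought to 1 mL → factor 1/0.1 = 10
Dilution factor to tube B = 200; to tube D = 4000
[tube B]/[tube D] = (factor to tube D)/(factor to tube B) = 4000/200 = 20.0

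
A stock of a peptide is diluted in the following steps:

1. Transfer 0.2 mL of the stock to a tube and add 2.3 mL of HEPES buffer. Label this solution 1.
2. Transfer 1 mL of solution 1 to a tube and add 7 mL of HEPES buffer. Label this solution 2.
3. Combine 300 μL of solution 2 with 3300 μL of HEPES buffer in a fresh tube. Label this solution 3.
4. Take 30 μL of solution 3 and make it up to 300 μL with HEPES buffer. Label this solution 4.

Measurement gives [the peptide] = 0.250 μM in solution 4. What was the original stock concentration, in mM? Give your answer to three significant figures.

3.00 mM

Step 1: 0.2 mL + 2.3 mL = 2.5 mL total → factor 2.5/0.2 = 12.5
Step 2: 1 mL + 7 mL = 8 mL total → factor 8/1 = 8
Step 3: 300 μL + 3300 μL = 3600 μL total → factor 3600/300 = 12
Step 4: 30 μL brought to 300 μL → factor 300/30 = 10
Overall dilution factor = 12.5 × 8 × 12 × 10 = 12000
Stock = 0.250 μM × 12000 = 3000 μM = 3.00 mM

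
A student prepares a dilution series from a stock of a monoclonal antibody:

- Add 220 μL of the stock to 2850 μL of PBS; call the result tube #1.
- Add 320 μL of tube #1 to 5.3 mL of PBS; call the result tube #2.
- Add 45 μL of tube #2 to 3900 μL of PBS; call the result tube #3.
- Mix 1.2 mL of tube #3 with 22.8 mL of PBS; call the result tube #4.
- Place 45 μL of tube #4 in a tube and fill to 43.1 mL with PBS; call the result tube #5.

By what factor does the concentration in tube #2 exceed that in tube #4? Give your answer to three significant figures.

1.75 × 10^3

Step 1: 220 μL + 2850 μL = 3070 μL total → factor 3070/220 = 13.955
Step 2: 320 μL + 5.3 mL = 5620 μL total → factor 5620/320 = 17.562
Step 3: 45 μL + 3900 μL = 3945 μL total → factor 3945/45 = 87.667
Step 4: 1.2 mL + 22.8 mL = 24 mL total → factor 24/1.2 = 20
Dilution factor to tube #2 = 245.08; to tube #4 = 4.297 × 10^5
[tube #2]/[tube #4] = (factor to tube #4)/(factor to tube #2) = 4.297 × 10^5/245.08 = 1.75 × 10^3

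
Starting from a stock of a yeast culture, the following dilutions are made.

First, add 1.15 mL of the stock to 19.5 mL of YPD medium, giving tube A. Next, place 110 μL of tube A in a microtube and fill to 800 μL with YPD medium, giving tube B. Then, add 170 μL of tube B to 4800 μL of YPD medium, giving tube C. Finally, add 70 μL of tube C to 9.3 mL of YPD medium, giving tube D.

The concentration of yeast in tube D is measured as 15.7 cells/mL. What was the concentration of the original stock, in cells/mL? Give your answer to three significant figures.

8.02 × 10^6 cells/mL

Step 1: 1.15 mL + 19.5 mL = 20.65 mL total → factor 20.65/1.15 = 17.957
Step 2: 110 μL brought to 800 μL → factor 800/110 = 7.2727
Step 3: 170 μL + 4800 μL = 4970 μL total → factor 4970/170 = 29.235
Step 4: 70 μL + 9.3 mL = 9370 μL total → factor 9370/70 = 133.86
Overall dilution factor = 17.957 × 7.2727 × 29.235 × 133.86 = 5.1106 × 10^5
Stock = 15.7 cells/mL × 5.1106 × 10^5 = 8.02 × 10^6 cells/mL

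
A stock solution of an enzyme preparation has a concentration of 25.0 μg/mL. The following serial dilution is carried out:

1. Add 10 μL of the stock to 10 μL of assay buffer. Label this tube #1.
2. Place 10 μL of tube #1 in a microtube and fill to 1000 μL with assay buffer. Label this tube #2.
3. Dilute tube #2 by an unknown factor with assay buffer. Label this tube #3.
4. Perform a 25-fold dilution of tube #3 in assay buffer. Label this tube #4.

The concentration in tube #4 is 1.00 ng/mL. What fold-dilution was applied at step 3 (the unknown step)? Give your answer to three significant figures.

Step 1: 10 μL + 10 μL = 20 μL total → factor 20/10 = 2
Step 2: 10 μL brought to 1000 μL → factor 1000/10 = 100
Step 3: unknown factor x
Step 4: 25-fold → factor 25
Product of known-step factors = 5000
Overall factor = 25.0 μg/mL / (1.00 ng/mL) = 25000
x = 25000 / 5000 = 5.00

5.00-fold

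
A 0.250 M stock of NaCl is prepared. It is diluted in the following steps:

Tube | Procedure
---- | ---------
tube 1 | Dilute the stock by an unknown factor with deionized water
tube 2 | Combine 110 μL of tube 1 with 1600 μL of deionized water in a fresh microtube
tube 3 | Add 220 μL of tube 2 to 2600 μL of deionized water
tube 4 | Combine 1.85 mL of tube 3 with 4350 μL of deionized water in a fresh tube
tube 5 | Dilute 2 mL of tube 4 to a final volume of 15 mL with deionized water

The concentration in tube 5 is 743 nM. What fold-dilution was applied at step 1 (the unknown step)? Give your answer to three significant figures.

67.2-fold

Step 1: unknown factor x
Step 2: 110 μL + 1600 μL = 1710 μL total → factor 1710/110 = 15.545
Step 3: 220 μL + 2600 μL = 2820 μL total → factor 2820/220 = 12.818
Step 4: 1.85 mL + 4350 μL = 6.2 mL total → factor 6.2/1.85 = 3.3514
Step 5: 2 mL brought to 15 mL → factor 15/2 = 7.5
Product of known-step factors = 5008.5
Overall factor = 0.250 M / (743 nM) = 3.3647 × 10^5
x = 3.3647 × 10^5 / 5008.5 = 67.2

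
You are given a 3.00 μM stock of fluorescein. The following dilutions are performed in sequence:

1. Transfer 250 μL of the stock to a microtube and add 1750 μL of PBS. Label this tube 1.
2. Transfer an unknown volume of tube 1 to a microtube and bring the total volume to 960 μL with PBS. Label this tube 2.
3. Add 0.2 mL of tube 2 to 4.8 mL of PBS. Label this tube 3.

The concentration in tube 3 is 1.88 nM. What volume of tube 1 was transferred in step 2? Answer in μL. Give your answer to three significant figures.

120 μL

Step 1: 250 μL + 1750 μL = 2000 μL total → factor 2000/250 = 8
Step 2: v brought to 960 μL → factor = 960 μL/v
Step 3: 0.2 mL + 4.8 mL = 5 mL total → factor 5/0.2 = 25
Product of known-step factors = 200
Overall factor = 3.00 μM / (1.88 nM) = 1595.7
Step-2 factor = 1595.7 / 200 = 7.9787
v = 960 μL / 7.9787 = 120 μL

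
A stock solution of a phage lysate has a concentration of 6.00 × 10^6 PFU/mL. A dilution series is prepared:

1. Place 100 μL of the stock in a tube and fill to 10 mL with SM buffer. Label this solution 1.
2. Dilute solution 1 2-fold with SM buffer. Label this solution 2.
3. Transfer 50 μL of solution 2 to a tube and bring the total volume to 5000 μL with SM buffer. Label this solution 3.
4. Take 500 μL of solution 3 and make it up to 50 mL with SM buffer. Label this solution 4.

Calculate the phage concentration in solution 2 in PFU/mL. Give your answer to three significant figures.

3.00 × 10^4 PFU/mL

Step 1: 100 μL brought to 10 mL → factor 10000/100 = 100
Step 2: 2-fold → factor 2
Dilution factor through solution 2 = 100 × 2 = 200
[solution 2] = 6.00 × 10^6 PFU/mL / 200 = 3.00 × 10^4 PFU/mL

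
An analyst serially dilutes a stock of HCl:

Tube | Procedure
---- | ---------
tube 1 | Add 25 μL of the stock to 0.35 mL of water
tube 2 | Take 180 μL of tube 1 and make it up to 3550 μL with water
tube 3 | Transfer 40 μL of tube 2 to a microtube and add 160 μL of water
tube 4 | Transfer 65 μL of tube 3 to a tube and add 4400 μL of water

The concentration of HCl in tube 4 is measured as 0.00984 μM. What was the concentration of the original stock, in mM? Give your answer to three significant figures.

1.00 mM

Step 1: 25 μL + 0.35 mL = 375 μL total → factor 375/25 = 15
Step 2: 180 μL brought to 3550 μL → factor 3550/180 = 19.722
Step 3: 40 μL + 160 μL = 200 μL total → factor 200/40 = 5
Step 4: 65 μL + 4400 μL = 4465 μL total → factor 4465/65 = 68.692
Overall dilution factor = 15 × 19.722 × 5 × 68.692 = 1.0161 × 10^5
Stock = 0.00984 μM × 1.0161 × 10^5 = 999.8 μM = 1.00 mM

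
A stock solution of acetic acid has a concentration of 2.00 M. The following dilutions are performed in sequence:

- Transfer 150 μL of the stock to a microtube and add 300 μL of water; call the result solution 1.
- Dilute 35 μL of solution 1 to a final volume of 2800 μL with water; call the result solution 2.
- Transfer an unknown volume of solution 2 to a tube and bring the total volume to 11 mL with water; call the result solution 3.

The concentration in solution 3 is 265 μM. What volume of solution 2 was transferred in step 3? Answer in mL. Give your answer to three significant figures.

Step 1: 150 μL + 300 μL = 450 μL total → factor 450/150 = 3
Step 2: 35 μL brought to 2800 μL → factor 2800/35 = 80
Step 3: v brought to 11 mL → factor = 11 mL/v
Product of known-step factors = 240
Overall factor = 2.00 M / (265 μM) = 7547.2
Step-3 factor = 7547.2 / 240 = 31.447
v = 11 mL / 31.447 = 0.350 mL

0.350 mL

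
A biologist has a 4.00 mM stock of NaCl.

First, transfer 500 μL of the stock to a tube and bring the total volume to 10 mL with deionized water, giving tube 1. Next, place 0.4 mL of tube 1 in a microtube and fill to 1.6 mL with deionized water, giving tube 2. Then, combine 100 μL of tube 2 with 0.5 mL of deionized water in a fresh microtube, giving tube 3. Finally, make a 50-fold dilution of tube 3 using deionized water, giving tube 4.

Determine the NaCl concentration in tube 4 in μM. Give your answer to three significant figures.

Step 1: 500 μL brought to 10 mL → factor 10000/500 = 20
Step 2: 0.4 mL brought to 1.6 mL → factor 1.6/0.4 = 4
Step 3: 100 μL + 0.5 mL = 600 μL total → factor 600/100 = 6
Step 4: 50-fold → factor 50
Overall dilution factor = 20 × 4 × 6 × 50 = 24000
Final = 4.00 mM / 24000 = 0.0001667 mM = 0.167 μM

0.167 μM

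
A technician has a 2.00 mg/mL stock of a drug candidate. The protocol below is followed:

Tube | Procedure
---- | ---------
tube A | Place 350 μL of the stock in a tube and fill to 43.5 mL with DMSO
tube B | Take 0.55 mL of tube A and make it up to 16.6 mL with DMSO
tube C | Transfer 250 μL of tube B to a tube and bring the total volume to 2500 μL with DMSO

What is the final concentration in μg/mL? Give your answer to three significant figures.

0.0533 μg/mL

Step 1: 350 μL brought to 43.5 mL → factor 43500/350 = 124.29
Step 2: 0.55 mL brought to 16.6 mL → factor 16.6/0.55 = 30.182
Step 3: 250 μL brought to 2500 μL → factor 2500/250 = 10
Overall dilution factor = 124.29 × 30.182 × 10 = 37512
Final = 2.00 mg/mL / 37512 = 5.332 × 10^-5 mg/mL = 0.0533 μg/mL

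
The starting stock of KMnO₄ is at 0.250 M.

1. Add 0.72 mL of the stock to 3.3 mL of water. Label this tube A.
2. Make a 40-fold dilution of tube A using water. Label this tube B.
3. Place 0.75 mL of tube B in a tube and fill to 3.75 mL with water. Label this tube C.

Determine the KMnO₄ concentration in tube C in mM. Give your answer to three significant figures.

Step 1: 0.72 mL + 3.3 mL = 4.02 mL total → factor 4.02/0.72 = 5.5833
Step 2: 40-fold → factor 40
Step 3: 0.75 mL brought to 3.75 mL → factor 3.75/0.75 = 5
Overall dilution factor = 5.5833 × 40 × 5 = 1116.7
Final = 0.250 M / 1116.7 = 0.0002239 M = 0.224 mM

0.224 mM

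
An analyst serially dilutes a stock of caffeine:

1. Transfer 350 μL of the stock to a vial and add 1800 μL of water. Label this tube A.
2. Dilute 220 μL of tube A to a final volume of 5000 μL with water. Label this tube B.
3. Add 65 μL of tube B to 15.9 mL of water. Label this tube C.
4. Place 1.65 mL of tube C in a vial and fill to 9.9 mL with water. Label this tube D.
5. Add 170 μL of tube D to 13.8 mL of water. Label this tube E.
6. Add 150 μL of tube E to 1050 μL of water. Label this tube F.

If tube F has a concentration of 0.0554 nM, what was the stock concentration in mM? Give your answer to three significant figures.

7.49 mM

Step 1: 350 μL + 1800 μL = 2150 μL total → factor 2150/350 = 6.1429
Step 2: 220 μL brought to 5000 μL → factor 5000/220 = 22.727
Step 3: 65 μL + 15.9 mL = 15965 μL total → factor 15965/65 = 245.62
Step 4: 1.65 mL brought to 9.9 mL → factor 9.9/1.65 = 6
Step 5: 170 μL + 13.8 mL = 13970 μL total → factor 13970/170 = 82.176
Step 6: 150 μL + 1050 μL = 1200 μL total → factor 1200/150 = 8
Overall dilution factor = 6.1429 × 22.727 × 245.62 × 6 × 82.176 × 8 = 1.3526 × 10^8
Stock = 0.0554 nM × 1.3526 × 10^8 = 7.493 × 10^6 nM = 7.49 mM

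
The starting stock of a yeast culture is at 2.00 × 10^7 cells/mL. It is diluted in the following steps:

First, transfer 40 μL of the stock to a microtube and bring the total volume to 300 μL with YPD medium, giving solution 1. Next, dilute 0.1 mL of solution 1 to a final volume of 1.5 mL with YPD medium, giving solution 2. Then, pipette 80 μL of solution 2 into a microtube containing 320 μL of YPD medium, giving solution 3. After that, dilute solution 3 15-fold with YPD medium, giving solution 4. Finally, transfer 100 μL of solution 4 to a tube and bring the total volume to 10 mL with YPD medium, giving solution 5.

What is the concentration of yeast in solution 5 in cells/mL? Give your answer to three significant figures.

Step 1: 40 μL brought to 300 μL → factor 300/40 = 7.5
Step 2: 0.1 mL brought to 1.5 mL → factor 1.5/0.1 = 15
Step 3: 80 μL + 320 μL = 400 μL total → factor 400/80 = 5
Step 4: 15-fold → factor 15
Step 5: 100 μL brought to 10 mL → factor 10000/100 = 100
Overall dilution factor = 7.5 × 15 × 5 × 15 × 100 = 8.4375 × 10^5
Final = 2.00 × 10^7 cells/mL / 8.4375 × 10^5 = 23.7 cells/mL

23.7 cells/mL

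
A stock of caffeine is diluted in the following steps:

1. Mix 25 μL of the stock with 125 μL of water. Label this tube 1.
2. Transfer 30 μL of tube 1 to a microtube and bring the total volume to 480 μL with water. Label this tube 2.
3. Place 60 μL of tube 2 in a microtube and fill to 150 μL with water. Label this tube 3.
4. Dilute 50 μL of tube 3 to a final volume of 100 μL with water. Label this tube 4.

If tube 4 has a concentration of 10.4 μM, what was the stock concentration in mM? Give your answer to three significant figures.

Step 1: 25 μL + 125 μL = 150 μL total → factor 150/25 = 6
Step 2: 30 μL brought to 480 μL → factor 480/30 = 16
Step 3: 60 μL brought to 150 μL → factor 150/60 = 2.5
Step 4: 50 μL brought to 100 μL → factor 100/50 = 2
Overall dilution factor = 6 × 16 × 2.5 × 2 = 480
Stock = 10.4 μM × 480 = 4992 μM = 4.99 mM

4.99 mM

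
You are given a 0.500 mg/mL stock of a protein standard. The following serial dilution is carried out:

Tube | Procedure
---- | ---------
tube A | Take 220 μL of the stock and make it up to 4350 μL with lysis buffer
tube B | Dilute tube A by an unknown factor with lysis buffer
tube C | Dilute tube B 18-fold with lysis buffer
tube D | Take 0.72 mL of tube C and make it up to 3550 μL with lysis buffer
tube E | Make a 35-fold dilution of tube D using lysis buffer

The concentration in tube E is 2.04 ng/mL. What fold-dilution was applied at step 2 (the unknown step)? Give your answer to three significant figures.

3.99-fold

Step 1: 220 μL brought to 4350 μL → factor 4350/220 = 19.773
Step 2: unknown factor x
Step 3: 18-fold → factor 18
Step 4: 0.72 mL brought to 3550 μL → factor 3.55/0.72 = 4.9306
Step 5: 35-fold → factor 35
Product of known-step factors = 61419
Overall factor = 0.500 mg/mL / (2.04 ng/mL) = 2.451 × 10^5
x = 2.451 × 10^5 / 61419 = 3.99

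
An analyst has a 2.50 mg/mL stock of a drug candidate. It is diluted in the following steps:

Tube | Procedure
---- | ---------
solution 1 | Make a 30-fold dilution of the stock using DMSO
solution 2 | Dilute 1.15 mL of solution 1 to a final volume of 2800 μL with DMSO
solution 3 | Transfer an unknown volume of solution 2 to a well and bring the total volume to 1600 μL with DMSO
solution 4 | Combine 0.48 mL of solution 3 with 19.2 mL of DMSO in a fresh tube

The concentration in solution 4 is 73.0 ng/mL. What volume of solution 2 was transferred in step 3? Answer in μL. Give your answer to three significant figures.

Step 1: 30-fold → factor 30
Step 2: 1.15 mL brought to 2800 μL → factor 2.8/1.15 = 2.4348
Step 3: v brought to 1600 μL → factor = 1600 μL/v
Step 4: 0.48 mL + 19.2 mL = 19.68 mL total → factor 19.68/0.48 = 41
Product of known-step factors = 2994.8
Overall factor = 2.50 mg/mL / (73.0 ng/mL) = 34247
Step-3 factor = 34247 / 2994.8 = 11.435
v = 1600 μL / 11.435 = 140 μL

140 μL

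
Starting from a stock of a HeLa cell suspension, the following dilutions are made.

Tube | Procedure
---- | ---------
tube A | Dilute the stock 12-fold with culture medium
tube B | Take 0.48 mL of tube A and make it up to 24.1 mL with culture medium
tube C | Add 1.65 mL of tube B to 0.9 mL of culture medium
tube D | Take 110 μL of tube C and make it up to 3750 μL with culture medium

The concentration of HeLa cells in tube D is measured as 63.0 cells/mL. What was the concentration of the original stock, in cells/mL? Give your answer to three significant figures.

Step 1: 12-fold → factor 12
Step 2: 0.48 mL brought to 24.1 mL → factor 24.1/0.48 = 50.208
Step 3: 1.65 mL + 0.9 mL = 2.55 mL total → factor 2.55/1.65 = 1.5455
Step 4: 110 μL brought to 3750 μL → factor 3750/110 = 34.091
Overall dilution factor = 12 × 50.208 × 1.5455 × 34.091 = 31743
Stock = 63.0 cells/mL × 31743 = 2.00 × 10^6 cells/mL

2.00 × 10^6 cells/mL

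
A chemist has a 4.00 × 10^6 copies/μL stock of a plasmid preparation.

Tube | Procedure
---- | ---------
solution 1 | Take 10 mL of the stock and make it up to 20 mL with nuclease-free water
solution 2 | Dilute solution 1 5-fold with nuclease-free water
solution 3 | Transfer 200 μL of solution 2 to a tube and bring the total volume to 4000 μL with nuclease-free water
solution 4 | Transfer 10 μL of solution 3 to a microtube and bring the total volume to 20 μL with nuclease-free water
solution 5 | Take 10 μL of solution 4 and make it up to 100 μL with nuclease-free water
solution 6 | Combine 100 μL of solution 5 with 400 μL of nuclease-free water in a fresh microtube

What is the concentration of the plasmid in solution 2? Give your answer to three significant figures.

4.00 × 10^5 copies/μL

Step 1: 10 mL brought to 20 mL → factor 20/10 = 2
Step 2: 5-fold → factor 5
Dilution factor through solution 2 = 2 × 5 = 10
[solution 2] = 4.00 × 10^6 copies/μL / 10 = 4.00 × 10^5 copies/μL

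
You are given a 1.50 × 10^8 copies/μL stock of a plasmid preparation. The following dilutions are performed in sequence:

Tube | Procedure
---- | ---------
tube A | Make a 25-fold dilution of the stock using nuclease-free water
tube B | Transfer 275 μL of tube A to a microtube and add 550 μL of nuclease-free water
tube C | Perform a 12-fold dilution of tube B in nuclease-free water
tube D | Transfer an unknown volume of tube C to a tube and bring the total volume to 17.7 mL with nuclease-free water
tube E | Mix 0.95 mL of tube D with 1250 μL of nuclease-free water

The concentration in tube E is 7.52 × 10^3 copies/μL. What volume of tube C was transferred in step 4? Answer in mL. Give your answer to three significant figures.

1.85 mL

Step 1: 25-fold → factor 25
Step 2: 275 μL + 550 μL = 825 μL total → factor 825/275 = 3
Step 3: 12-fold → factor 12
Step 4: v brought to 17.7 mL → factor = 17.7 mL/v
Step 5: 0.95 mL + 1250 μL = 2.2 mL total → factor 2.2/0.95 = 2.3158
Product of known-step factors = 2084.2
Overall factor = 1.50 × 10^8 copies/μL / (7.52 × 10^3 copies/μL) = 19947
Step-4 factor = 19947 / 2084.2 = 9.5704
v = 17.7 mL / 9.5704 = 1.85 mL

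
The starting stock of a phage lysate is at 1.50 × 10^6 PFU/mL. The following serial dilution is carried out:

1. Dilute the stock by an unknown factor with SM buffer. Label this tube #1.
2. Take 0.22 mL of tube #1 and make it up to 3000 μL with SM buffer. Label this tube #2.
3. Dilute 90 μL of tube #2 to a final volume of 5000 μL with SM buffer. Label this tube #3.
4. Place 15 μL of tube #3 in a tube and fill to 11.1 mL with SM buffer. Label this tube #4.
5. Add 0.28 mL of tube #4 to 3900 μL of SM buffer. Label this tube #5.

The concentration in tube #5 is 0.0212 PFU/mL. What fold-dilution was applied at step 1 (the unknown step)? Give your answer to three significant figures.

8.45-fold

Step 1: unknown factor x
Step 2: 0.22 mL brought to 3000 μL → factor 3/0.22 = 13.636
Step 3: 90 μL brought to 5000 μL → factor 5000/90 = 55.556
Step 4: 15 μL brought to 11.1 mL → factor 11100/15 = 740
Step 5: 0.28 mL + 3900 μL = 4.18 mL total → factor 4.18/0.28 = 14.929
Product of known-step factors = 8.369 × 10^6
Overall factor = 1.50 × 10^6 PFU/mL / (0.0212 PFU/mL) = 7.0755 × 10^7
x = 7.0755 × 10^7 / 8.369 × 10^6 = 8.45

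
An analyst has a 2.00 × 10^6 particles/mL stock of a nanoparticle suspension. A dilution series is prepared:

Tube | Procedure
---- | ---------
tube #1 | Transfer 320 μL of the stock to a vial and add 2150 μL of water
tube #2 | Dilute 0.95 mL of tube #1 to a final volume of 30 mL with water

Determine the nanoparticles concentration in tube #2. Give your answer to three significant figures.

Step 1: 320 μL + 2150 μL = 2470 μL total → factor 2470/320 = 7.7188
Step 2: 0.95 mL brought to 30 mL → factor 30/0.95 = 31.579
Overall dilution factor = 7.7188 × 31.579 = 243.75
Final = 2.00 × 10^6 particles/mL / 243.75 = 8.21 × 10^3 particles/mL

8.21 × 10^3 particles/mL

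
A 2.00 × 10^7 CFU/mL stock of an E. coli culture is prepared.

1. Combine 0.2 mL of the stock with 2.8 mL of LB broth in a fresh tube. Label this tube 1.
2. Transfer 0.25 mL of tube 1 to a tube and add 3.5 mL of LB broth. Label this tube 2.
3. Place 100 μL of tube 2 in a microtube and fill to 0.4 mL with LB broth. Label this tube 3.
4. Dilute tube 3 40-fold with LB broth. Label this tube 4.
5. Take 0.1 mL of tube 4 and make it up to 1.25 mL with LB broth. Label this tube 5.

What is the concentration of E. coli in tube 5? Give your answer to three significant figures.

44.4 CFU/mL

Step 1: 0.2 mL + 2.8 mL = 3 mL total → factor 3/0.2 = 15
Step 2: 0.25 mL + 3.5 mL = 3.75 mL total → factor 3.75/0.25 = 15
Step 3: 100 μL brought to 0.4 mL → factor 400/100 = 4
Step 4: 40-fold → factor 40
Step 5: 0.1 mL brought to 1.25 mL → factor 1.25/0.1 = 12.5
Overall dilution factor = 15 × 15 × 4 × 40 × 12.5 = 4.5 × 10^5
Final = 2.00 × 10^7 CFU/mL / 4.5 × 10^5 = 44.4 CFU/mL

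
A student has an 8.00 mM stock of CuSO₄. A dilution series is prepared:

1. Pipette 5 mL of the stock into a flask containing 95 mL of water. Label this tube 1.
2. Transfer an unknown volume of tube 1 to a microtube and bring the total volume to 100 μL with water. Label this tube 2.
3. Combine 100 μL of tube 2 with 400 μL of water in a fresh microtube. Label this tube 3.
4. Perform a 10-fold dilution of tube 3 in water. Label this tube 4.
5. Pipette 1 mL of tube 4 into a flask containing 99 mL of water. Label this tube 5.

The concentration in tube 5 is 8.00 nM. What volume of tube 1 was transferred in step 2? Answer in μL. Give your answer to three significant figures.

10.0 μL

Step 1: 5 mL + 95 mL = 100 mL total → factor 100/5 = 20
Step 2: v brought to 100 μL → factor = 100 μL/v
Step 3: 100 μL + 400 μL = 500 μL total → factor 500/100 = 5
Step 4: 10-fold → factor 10
Step 5: 1 mL + 99 mL = 100 mL total → factor 100/1 = 100
Product of known-step factors = 1 × 10^5
Overall factor = 8.00 mM / (8.00 nM) = 1 × 10^6
Step-2 factor = 1 × 10^6 / 1 × 10^5 = 10
v = 100 μL / 10 = 10.0 μL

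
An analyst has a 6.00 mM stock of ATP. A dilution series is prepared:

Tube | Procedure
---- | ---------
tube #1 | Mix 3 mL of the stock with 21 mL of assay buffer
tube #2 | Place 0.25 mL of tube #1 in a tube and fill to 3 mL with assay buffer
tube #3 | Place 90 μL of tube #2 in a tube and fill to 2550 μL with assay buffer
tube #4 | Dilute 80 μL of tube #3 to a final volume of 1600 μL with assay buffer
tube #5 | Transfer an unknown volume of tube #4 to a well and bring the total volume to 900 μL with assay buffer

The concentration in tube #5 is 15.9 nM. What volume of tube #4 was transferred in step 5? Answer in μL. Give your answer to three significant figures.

Step 1: 3 mL + 21 mL = 24 mL total → factor 24/3 = 8
Step 2: 0.25 mL brought to 3 mL → factor 3/0.25 = 12
Step 3: 90 μL brought to 2550 μL → factor 2550/90 = 28.333
Step 4: 80 μL brought to 1600 μL → factor 1600/80 = 20
Step 5: v brought to 900 μL → factor = 900 μL/v
Product of known-step factors = 54400
Overall factor = 6.00 mM / (15.9 nM) = 3.7736 × 10^5
Step-5 factor = 3.7736 × 10^5 / 54400 = 6.9367
v = 900 μL / 6.9367 = 130 μL

130 μL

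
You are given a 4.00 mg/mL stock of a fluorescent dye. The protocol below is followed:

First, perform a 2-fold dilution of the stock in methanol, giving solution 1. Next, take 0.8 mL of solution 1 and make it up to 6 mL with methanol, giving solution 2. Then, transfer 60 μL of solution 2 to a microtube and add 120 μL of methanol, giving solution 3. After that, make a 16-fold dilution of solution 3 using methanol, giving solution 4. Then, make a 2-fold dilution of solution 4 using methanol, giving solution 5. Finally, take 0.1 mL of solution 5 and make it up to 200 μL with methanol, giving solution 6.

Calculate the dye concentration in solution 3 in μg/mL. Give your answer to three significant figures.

Step 1: 2-fold → factor 2
Step 2: 0.8 mL brought to 6 mL → factor 6/0.8 = 7.5
Step 3: 60 μL + 120 μL = 180 μL total → factor 180/60 = 3
Dilution factor through solution 3 = 2 × 7.5 × 3 = 45
[solution 3] = 4.00 mg/mL / 45 = 0.08889 mg/mL = 88.9 μg/mL

88.9 μg/mL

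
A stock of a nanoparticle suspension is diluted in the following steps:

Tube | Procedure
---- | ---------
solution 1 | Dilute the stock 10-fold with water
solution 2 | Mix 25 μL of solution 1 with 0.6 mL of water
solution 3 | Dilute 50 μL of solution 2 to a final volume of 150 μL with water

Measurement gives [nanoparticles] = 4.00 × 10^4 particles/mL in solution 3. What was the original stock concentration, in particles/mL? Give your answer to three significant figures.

3.00 × 10^7 particles/mL

Step 1: 10-fold → factor 10
Step 2: 25 μL + 0.6 mL = 625 μL total → factor 625/25 = 25
Step 3: 50 μL brought to 150 μL → factor 150/50 = 3
Overall dilution factor = 10 × 25 × 3 = 750
Stock = 4.00 × 10^4 particles/mL × 750 = 3.00 × 10^7 particles/mL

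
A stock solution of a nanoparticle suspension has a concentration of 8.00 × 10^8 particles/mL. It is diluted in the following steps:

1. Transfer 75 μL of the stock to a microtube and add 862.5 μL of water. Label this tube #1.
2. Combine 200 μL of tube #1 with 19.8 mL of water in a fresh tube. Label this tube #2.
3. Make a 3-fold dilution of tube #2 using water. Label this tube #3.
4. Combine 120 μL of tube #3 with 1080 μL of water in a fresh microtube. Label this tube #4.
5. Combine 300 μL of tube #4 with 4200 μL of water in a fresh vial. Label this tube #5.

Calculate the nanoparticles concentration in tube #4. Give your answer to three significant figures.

Step 1: 75 μL + 862.5 μL = 937.5 μL total → factor 937.5/75 = 12.5
Step 2: 200 μL + 19.8 mL = 20000 μL total → factor 20000/200 = 100
Step 3: 3-fold → factor 3
Step 4: 120 μL + 1080 μL = 1200 μL total → factor 1200/120 = 10
Dilution factor through tube #4 = 12.5 × 100 × 3 × 10 = 37500
[tube #4] = 8.00 × 10^8 particles/mL / 37500 = 2.13 × 10^4 particles/mL

2.13 × 10^4 particles/mL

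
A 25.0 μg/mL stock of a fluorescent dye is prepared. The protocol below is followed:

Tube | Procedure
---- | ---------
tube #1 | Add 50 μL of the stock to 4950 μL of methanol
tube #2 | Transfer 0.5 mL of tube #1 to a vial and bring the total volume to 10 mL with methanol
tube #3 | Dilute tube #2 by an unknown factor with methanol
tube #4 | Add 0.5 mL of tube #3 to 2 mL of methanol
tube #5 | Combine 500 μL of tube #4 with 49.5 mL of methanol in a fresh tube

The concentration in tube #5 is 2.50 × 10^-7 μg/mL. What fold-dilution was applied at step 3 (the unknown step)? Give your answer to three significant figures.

100-fold

Step 1: 50 μL + 4950 μL = 5000 μL total → factor 5000/50 = 100
Step 2: 0.5 mL brought to 10 mL → factor 10/0.5 = 20
Step 3: unknown factor x
Step 4: 0.5 mL + 2 mL = 2.5 mL total → factor 2.5/0.5 = 5
Step 5: 500 μL + 49.5 mL = 50000 μL total → factor 50000/500 = 100
Product of known-step factors = 1 × 10^6
Overall factor = 25.0 μg/mL / (2.50 × 10^-7 μg/mL) = 1 × 10^8
x = 1 × 10^8 / 1 × 10^6 = 100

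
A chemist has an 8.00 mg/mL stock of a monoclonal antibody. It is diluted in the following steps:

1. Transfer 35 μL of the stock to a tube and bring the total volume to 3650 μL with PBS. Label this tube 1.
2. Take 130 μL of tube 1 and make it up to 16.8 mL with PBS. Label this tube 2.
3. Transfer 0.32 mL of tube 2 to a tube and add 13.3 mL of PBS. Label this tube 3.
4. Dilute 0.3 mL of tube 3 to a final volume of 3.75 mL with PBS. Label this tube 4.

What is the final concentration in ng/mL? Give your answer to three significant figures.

1.12 ng/mL

Step 1: 35 μL brought to 3650 μL → factor 3650/35 = 104.29
Step 2: 130 μL brought to 16.8 mL → factor 16800/130 = 129.23
Step 3: 0.32 mL + 13.3 mL = 13.62 mL total → factor 13.62/0.32 = 42.562
Step 4: 0.3 mL brought to 3.75 mL → factor 3.75/0.3 = 12.5
Overall dilution factor = 104.29 × 129.23 × 42.562 × 12.5 = 7.1701 × 10^6
Final = 8.00 mg/mL / 7.1701 × 10^6 = 1.116 × 10^-6 mg/mL = 1.12 ng/mL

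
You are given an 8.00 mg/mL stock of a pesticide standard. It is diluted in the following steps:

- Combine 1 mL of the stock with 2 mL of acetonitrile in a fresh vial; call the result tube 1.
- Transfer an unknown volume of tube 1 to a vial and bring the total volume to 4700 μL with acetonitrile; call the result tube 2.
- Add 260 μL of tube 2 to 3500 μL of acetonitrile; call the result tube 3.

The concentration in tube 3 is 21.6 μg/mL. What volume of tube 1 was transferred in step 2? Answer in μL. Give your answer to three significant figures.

Step 1: 1 mL + 2 mL = 3 mL total → factor 3/1 = 3
Step 2: v brought to 4700 μL → factor = 4700 μL/v
Step 3: 260 μL + 3500 μL = 3760 μL total → factor 3760/260 = 14.462
Product of known-step factors = 43.385
Overall factor = 8.00 mg/mL / (21.6 μg/mL) = 370.37
Step-2 factor = 370.37 / 43.385 = 8.5369
v = 4700 μL / 8.5369 = 551 μL

551 μL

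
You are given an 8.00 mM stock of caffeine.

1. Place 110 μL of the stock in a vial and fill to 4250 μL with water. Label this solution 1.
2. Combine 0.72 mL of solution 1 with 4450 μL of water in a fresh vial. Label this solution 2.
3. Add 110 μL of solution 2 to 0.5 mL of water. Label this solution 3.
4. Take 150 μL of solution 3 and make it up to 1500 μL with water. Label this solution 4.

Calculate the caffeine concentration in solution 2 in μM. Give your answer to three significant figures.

28.8 μM

Step 1: 110 μL brought to 4250 μL → factor 4250/110 = 38.636
Step 2: 0.72 mL + 4450 μL = 5.17 mL total → factor 5.17/0.72 = 7.1806
Dilution factor through solution 2 = 38.636 × 7.1806 = 277.43
[solution 2] = 8.00 mM / 277.43 = 0.02884 mM = 28.8 μM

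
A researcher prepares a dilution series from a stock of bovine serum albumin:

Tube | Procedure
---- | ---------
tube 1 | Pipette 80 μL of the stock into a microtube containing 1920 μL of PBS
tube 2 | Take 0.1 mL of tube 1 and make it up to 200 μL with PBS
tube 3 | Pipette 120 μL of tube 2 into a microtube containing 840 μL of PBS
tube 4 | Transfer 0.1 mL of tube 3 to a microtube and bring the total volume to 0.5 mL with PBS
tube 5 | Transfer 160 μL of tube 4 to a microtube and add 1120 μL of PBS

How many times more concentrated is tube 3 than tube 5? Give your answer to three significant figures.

Step 1: 80 μL + 1920 μL = 2000 μL total → factor 2000/80 = 25
Step 2: 0.1 mL brought to 200 μL → factor 0.2/0.1 = 2
Step 3: 120 μL + 840 μL = 960 μL total → factor 960/120 = 8
Step 4: 0.1 mL brought to 0.5 mL → factor 0.5/0.1 = 5
Step 5: 160 μL + 1120 μL = 1280 μL total → factor 1280/160 = 8
Dilution factor to tube 3 = 400; to tube 5 = 16000
[tube 3]/[tube 5] = (factor to tube 5)/(factor to tube 3) = 16000/400 = 40.0

40.0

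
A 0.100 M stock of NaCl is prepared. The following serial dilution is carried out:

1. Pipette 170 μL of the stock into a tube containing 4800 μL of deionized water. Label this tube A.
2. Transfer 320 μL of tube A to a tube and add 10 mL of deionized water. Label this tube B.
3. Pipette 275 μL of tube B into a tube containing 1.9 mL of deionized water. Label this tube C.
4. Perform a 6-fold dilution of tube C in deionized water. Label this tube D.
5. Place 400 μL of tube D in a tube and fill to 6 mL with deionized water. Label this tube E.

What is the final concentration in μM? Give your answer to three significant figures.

Step 1: 170 μL + 4800 μL = 4970 μL total → factor 4970/170 = 29.235
Step 2: 320 μL + 10 mL = 10320 μL total → factor 10320/320 = 32.25
Step 3: 275 μL + 1.9 mL = 2175 μL total → factor 2175/275 = 7.9091
Step 4: 6-fold → factor 6
Step 5: 400 μL brought to 6 mL → factor 6000/400 = 15
Overall dilution factor = 29.235 × 32.25 × 7.9091 × 6 × 15 = 6.7113 × 10^5
Final = 0.100 M / 6.7113 × 10^5 = 1.490 × 10^-7 M = 0.149 μM

0.149 μM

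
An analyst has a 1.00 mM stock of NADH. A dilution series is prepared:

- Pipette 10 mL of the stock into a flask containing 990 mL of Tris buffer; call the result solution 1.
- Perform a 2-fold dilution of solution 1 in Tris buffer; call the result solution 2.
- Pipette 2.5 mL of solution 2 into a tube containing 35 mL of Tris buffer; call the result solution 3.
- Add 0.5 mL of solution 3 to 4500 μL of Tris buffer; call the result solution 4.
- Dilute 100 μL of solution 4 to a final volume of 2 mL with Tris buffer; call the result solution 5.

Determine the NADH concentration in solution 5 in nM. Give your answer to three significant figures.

Step 1: 10 mL + 990 mL = 1000 mL total → factor 1000/10 = 100
Step 2: 2-fold → factor 2
Step 3: 2.5 mL + 35 mL = 37.5 mL total → factor 37.5/2.5 = 15
Step 4: 0.5 mL + 4500 μL = 5 mL total → factor 5/0.5 = 10
Step 5: 100 μL brought to 2 mL → factor 2000/100 = 20
Overall dilution factor = 100 × 2 × 15 × 10 × 20 = 6 × 10^5
Final = 1.00 mM / 6 × 10^5 = 1.667 × 10^-6 mM = 1.67 nM

1.67 nM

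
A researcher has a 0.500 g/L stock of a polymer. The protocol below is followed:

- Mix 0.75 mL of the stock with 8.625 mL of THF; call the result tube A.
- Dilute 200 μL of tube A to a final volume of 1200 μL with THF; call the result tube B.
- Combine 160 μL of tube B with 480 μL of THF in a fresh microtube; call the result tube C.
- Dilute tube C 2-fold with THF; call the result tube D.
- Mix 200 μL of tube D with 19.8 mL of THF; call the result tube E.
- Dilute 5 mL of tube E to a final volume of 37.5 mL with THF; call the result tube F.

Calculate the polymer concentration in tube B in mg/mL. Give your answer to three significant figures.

0.00667 mg/mL

Step 1: 0.75 mL + 8.625 mL = 9.375 mL total → factor 9.375/0.75 = 12.5
Step 2: 200 μL brought to 1200 μL → factor 1200/200 = 6
Dilution factor through tube B = 12.5 × 6 = 75
[tube B] = 0.500 g/L / 75 = 0.006667 g/L = 0.00667 mg/mL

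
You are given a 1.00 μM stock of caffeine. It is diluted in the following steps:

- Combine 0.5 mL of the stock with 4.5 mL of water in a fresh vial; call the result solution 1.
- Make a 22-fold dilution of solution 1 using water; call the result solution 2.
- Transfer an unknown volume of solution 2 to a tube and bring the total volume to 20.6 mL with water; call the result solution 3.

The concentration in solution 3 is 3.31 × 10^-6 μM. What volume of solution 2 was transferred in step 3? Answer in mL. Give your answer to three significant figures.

Step 1: 0.5 mL + 4.5 mL = 5 mL total → factor 5/0.5 = 10
Step 2: 22-fold → factor 22
Step 3: v brought to 20.6 mL → factor = 20.6 mL/v
Product of known-step factors = 220
Overall factor = 1.00 μM / (3.31 × 10^-6 μM) = 3.0211 × 10^5
Step-3 factor = 3.0211 × 10^5 / 220 = 1373.2
v = 20.6 mL / 1373.2 = 0.0150 mL

0.0150 mL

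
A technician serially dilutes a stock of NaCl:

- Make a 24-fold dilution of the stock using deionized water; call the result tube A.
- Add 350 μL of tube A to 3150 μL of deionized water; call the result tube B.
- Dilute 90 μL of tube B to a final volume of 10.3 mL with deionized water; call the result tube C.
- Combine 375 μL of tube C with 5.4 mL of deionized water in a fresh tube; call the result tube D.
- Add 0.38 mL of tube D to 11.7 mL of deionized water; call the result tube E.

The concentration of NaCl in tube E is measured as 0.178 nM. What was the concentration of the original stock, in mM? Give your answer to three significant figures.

Step 1: 24-fold → factor 24
Step 2: 350 μL + 3150 μL = 3500 μL total → factor 3500/350 = 10
Step 3: 90 μL brought to 10.3 mL → factor 10300/90 = 114.44
Step 4: 375 μL + 5.4 mL = 5775 μL total → factor 5775/375 = 15.4
Step 5: 0.38 mL + 11.7 mL = 12.08 mL total → factor 12.08/0.38 = 31.789
Overall dilution factor = 24 × 10 × 114.44 × 15.4 × 31.789 = 1.3447 × 10^7
Stock = 0.178 nM × 1.3447 × 10^7 = 2.393 × 10^6 nM = 2.39 mM

2.39 mM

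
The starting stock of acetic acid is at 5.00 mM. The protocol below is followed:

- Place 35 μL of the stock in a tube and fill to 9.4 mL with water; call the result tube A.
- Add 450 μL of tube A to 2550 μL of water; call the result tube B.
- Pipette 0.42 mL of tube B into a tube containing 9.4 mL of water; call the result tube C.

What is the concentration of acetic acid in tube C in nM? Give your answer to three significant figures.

Step 1: 35 μL brought to 9.4 mL → factor 9400/35 = 268.57
Step 2: 450 μL + 2550 μL = 3000 μL total → factor 3000/450 = 6.6667
Step 3: 0.42 mL + 9.4 mL = 9.82 mL total → factor 9.82/0.42 = 23.381
Overall dilution factor = 268.57 × 6.6667 × 23.381 = 41863
Final = 5.00 mM / 41863 = 0.0001194 mM = 119 nM

119 nM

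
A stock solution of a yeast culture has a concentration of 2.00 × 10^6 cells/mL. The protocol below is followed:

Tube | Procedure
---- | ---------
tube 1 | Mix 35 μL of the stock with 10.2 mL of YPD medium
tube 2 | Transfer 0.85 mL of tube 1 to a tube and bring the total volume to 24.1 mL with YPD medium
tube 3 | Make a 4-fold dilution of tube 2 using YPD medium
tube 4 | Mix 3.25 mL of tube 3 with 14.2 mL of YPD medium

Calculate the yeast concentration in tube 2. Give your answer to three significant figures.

Step 1: 35 μL + 10.2 mL = 10235 μL total → factor 10235/35 = 292.43
Step 2: 0.85 mL brought to 24.1 mL → factor 24.1/0.85 = 28.353
Dilution factor through tube 2 = 292.43 × 28.353 = 8291.2
[tube 2] = 2.00 × 10^6 cells/mL / 8291.2 = 241 cells/mL

241 cells/mL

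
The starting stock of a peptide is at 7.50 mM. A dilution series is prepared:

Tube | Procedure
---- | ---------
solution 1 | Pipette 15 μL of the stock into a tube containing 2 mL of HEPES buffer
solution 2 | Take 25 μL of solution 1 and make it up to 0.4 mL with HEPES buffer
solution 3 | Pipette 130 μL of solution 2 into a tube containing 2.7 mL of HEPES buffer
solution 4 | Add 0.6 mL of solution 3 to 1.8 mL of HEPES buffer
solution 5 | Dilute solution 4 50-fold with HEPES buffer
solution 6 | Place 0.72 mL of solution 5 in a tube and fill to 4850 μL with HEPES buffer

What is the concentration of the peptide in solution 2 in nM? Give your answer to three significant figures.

3.49 × 10^3 nM

Step 1: 15 μL + 2 mL = 2015 μL total → factor 2015/15 = 134.33
Step 2: 25 μL brought to 0.4 mL → factor 400/25 = 16
Dilution factor through solution 2 = 134.33 × 16 = 2149.3
[solution 2] = 7.50 mM / 2149.3 = 0.003489 mM = 3.49 × 10^3 nM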